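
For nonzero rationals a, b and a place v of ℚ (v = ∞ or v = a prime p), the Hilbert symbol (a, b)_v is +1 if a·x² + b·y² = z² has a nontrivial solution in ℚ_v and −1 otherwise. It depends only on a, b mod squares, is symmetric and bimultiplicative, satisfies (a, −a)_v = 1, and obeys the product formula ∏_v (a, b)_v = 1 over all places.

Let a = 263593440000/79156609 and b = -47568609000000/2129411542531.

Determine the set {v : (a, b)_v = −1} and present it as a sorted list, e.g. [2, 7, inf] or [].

[11, 13]

(a, b) ≡ (11, -91) mod (ℚ^×)²; places V = {2, 3, 5, 7, 11, 13, 19, 31, 41, 43, ∞}.
(a,b)_∞: sgn(11)=+, sgn(-91)=−, so +1.
(a,b)_19: α=0, u≡17; β=2, v≡17 (mod 19); (17|19)=+1, (17|19)=+1; sign (−1)^0·+1^2·+1^0 = +1.
(a,b)_2: α=8, β=6; u≡3, v≡5 (mod 8); ε(u)ε(v)=1·0, αω(v)=8·1, βω(u)=6·1; sum ≡ 0  ⇒  +1.
(a,b)_5: α=4, u≡1; β=6, v≡4 (mod 5); (1|5)=+1, (4|5)=+1; sign (−1)^0·+1^6·+1^4 = +1.
(a,b)_7: α=-2, u≡1; β=-3, v≡4 (mod 7); (1|7)=+1, (4|7)=+1; sign (−1)^0·+1^-3·+1^-2 = +1.
(a,b)_31: α=-2, u≡24; β=0, v≡7 (mod 31); (24|31)=-1, (7|31)=+1; sign (−1)^0·-1^0·+1^-2 = +1.
(a,b)_11: α=1, u≡5; β=4, v≡2 (mod 11); (5|11)=+1, (2|11)=-1; sign (−1)^0·+1^4·-1^1 = -1.
(a,b)_43: α=2, u≡13; β=0, v≡23 (mod 43); (13|43)=+1, (23|43)=+1; sign (−1)^0·+1^0·+1^2 = +1.
(a,b)_13: α=0, u≡6; β=-3, v≡8 (mod 13); (6|13)=-1, (8|13)=-1; sign (−1)^0·-1^-3·-1^0 = -1.
(a,b)_3: α=4, u≡2; β=2, v≡2 (mod 3); (2|3)=-1, (2|3)=-1; sign (−1)^0·-1^2·-1^4 = +1.
(a,b)_41: α=-2, u≡15; β=-4, v≡8 (mod 41); (15|41)=-1, (8|41)=+1; sign (−1)^0·-1^-4·+1^-2 = +1.
Ram(11, -91) = {11, 13}; no ℚ_11-point on the conic.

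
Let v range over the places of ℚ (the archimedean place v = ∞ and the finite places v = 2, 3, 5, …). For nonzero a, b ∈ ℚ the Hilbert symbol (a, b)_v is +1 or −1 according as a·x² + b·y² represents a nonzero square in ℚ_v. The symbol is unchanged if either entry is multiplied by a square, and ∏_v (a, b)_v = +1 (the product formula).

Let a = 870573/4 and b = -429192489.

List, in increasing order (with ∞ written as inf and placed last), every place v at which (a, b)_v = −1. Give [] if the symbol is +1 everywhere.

Mod squares: a ≡ 870573, b ≡ -429192489. Check v ∈ {∞, 2, 3, 11, 17, 23, 29, 31, 37}.
v=2: v_2(a)=-2, v_2(b)=0; units ≡ 5, 7 (mod 8); ε·ε+αω+βω = 0·1+-2·0+0·1 ≡ 0  ⇒  (a,b)_2 = +1.
v=3: a=3^1·(≡1), b=3^1·(≡2) mod 3; (1|3)=+1, (2|3)=-1; (−1)^{1·1·1}·(+1)^1·(-1)^1 = +1.
v=37: a=37^1·(≡27), b=37^1·(≡36) mod 37; (27|37)=+1, (36|37)=+1; (−1)^{1·1·18}·(+1)^1·(+1)^1 = +1.
v=∞: 870573 > 0 and -429192489 < 0  ⇒  (a,b)_∞ = +1.
v=31: a=31^1·(≡7), b=31^1·(≡22) mod 31; (7|31)=+1, (22|31)=-1; (−1)^{1·1·15}·(+1)^1·(-1)^1 = +1.
v=23: a=23^1·(≡4), b=23^1·(≡1) mod 23; (4|23)=+1, (1|23)=+1; (−1)^{1·1·11}·(+1)^1·(+1)^1 = -1.
v=29: a=29^0·(≡20), b=29^1·(≡3) mod 29; (20|29)=+1, (3|29)=-1; (−1)^{0·1·14}·(+1)^1·(-1)^0 = +1.
v=11: a=11^1·(≡5), b=11^1·(≡7) mod 11; (5|11)=+1, (7|11)=-1; (−1)^{1·1·5}·(+1)^1·(-1)^1 = +1.
v=17: a=17^0·(≡5), b=17^1·(≡15) mod 17; (5|17)=-1, (15|17)=+1; (−1)^{0·1·8}·(-1)^1·(+1)^0 = -1.
|Ram(870573, -429192489)| = 2, even; anisotropic at {17, 23}.

[17, 23]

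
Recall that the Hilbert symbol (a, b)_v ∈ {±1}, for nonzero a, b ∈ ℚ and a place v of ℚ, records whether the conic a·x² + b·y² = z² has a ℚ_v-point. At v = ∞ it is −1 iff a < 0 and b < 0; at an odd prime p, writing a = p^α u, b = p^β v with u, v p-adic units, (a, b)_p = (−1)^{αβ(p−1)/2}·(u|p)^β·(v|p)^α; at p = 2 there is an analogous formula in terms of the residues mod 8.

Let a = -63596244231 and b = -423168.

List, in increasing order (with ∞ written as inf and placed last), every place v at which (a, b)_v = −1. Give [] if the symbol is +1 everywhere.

Mod squares: a ≡ -8402199, b ≡ -1653. Check v ∈ {∞, 2, 3, 13, 17, 19, 23, 29}.
v=23: a=23^1·(≡15), b=23^0·(≡9) mod 23; (15|23)=-1, (9|23)=+1; (−1)^{1·0·11}·(-1)^0·(+1)^1 = +1.
v=13: a=13^1·(≡7), b=13^0·(≡8) mod 13; (7|13)=-1, (8|13)=-1; (−1)^{1·0·6}·(-1)^0·(-1)^1 = -1.
v=17: a=17^1·(≡10), b=17^0·(≡13) mod 17; (10|17)=-1, (13|17)=+1; (−1)^{1·0·8}·(-1)^0·(+1)^1 = +1.
v=3: a=3^3·(≡1), b=3^1·(≡1) mod 3; (1|3)=+1, (1|3)=+1; (−1)^{3·1·1}·(+1)^1·(+1)^3 = -1.
v=∞: -8402199 < 0 and -1653 < 0  ⇒  (a,b)_∞ = -1.
v=19: a=19^1·(≡9), b=19^1·(≡15) mod 19; (9|19)=+1, (15|19)=-1; (−1)^{1·1·9}·(+1)^1·(-1)^1 = +1.
v=29: a=29^3·(≡14), b=29^1·(≡24) mod 29; (14|29)=-1, (24|29)=+1; (−1)^{3·1·14}·(-1)^1·(+1)^3 = -1.
v=2: v_2(a)=0, v_2(b)=8; units ≡ 1, 3 (mod 8); ε·ε+αω+βω = 0·1+0·1+8·0 ≡ 0  ⇒  (a,b)_2 = +1.
(-8402199, -1653 / ℚ) ramifies at {3, 13, 29, ∞}: a division algebra.

[3, 13, 29, inf]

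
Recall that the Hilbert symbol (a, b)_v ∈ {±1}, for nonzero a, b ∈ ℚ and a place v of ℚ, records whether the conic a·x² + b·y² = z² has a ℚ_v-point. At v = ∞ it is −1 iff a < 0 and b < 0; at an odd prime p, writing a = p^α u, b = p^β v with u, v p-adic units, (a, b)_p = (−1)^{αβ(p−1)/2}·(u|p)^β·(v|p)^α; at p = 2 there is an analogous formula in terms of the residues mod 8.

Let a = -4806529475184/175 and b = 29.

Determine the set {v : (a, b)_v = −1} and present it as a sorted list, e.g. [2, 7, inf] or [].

[17, 19, 37, 41]

(a, b) ≡ (-3429937, 29) mod (ℚ^×)²; places V = {2, 3, 5, 7, 17, 19, 29, 37, 41, ∞}.
(a,b)_41: α=1, u≡34; β=0, v≡29 (mod 41); (34|41)=-1, (29|41)=-1; sign (−1)^0·-1^0·-1^1 = -1.
(a,b)_7: α=-1, u≡1; β=0, v≡1 (mod 7); (1|7)=+1, (1|7)=+1; sign (−1)^0·+1^0·+1^-1 = +1.
(a,b)_3: α=6, u≡2; β=0, v≡2 (mod 3); (2|3)=-1, (2|3)=-1; sign (−1)^0·-1^0·-1^6 = +1.
(a,b)_5: α=-2, u≡3; β=0, v≡4 (mod 5); (3|5)=-1, (4|5)=+1; sign (−1)^0·-1^0·+1^-2 = +1.
(a,b)_19: α=1, u≡15; β=0, v≡10 (mod 19); (15|19)=-1, (10|19)=-1; sign (−1)^0·-1^0·-1^1 = -1.
(a,b)_∞: sgn(-3429937)=−, sgn(29)=+, so +1.
(a,b)_17: α=1, u≡5; β=0, v≡12 (mod 17); (5|17)=-1, (12|17)=-1; sign (−1)^0·-1^0·-1^1 = -1.
(a,b)_2: α=4, β=0; u≡7, v≡5 (mod 8); ε(u)ε(v)=1·0, αω(v)=4·1, βω(u)=0·0; sum ≡ 0  ⇒  +1.
(a,b)_37: α=1, u≡27; β=0, v≡29 (mod 37); (27|37)=+1, (29|37)=-1; sign (−1)^0·+1^0·-1^1 = -1.
(a,b)_29: α=2, u≡16; β=1, v≡1 (mod 29); (16|29)=+1, (1|29)=+1; sign (−1)^0·+1^1·+1^2 = +1.
|Ram(-3429937, 29)| = 4, even; anisotropic at {17, 19, 37, 41}.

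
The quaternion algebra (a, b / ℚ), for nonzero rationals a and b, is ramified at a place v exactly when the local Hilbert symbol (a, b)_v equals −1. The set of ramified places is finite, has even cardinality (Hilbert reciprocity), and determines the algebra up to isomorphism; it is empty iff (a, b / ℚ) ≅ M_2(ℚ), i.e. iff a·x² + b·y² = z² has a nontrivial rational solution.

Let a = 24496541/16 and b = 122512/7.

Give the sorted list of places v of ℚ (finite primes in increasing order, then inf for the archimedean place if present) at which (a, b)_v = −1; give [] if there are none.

(a, b) ≡ (24496541, 53599) mod (ℚ^×)²; places V = {2, 7, 13, 17, 19, 23, 31, 43, 47, ∞}.
(a,b)_17: α=1, u≡15; β=0, v≡16 (mod 17); (15|17)=+1, (16|17)=+1; sign (−1)^0·+1^0·+1^1 = +1.
(a,b)_43: α=1, u≡31; β=0, v≡13 (mod 43); (31|43)=+1, (13|43)=+1; sign (−1)^0·+1^0·+1^1 = +1.
(a,b)_7: α=0, u≡3; β=-1, v≡5 (mod 7); (3|7)=-1, (5|7)=-1; sign (−1)^0·-1^-1·-1^0 = -1.
(a,b)_2: α=-4, β=4; u≡5, v≡7 (mod 8); ε(u)ε(v)=0·1, αω(v)=-4·0, βω(u)=4·1; sum ≡ 0  ⇒  +1.
(a,b)_19: α=0, u≡15; β=1, v≡1 (mod 19); (15|19)=-1, (1|19)=+1; sign (−1)^0·-1^1·+1^0 = -1.
(a,b)_13: α=0, u≡10; β=1, v≡11 (mod 13); (10|13)=+1, (11|13)=-1; sign (−1)^0·+1^1·-1^0 = +1.
(a,b)_31: α=1, u≡11; β=1, v≡11 (mod 31); (11|31)=-1, (11|31)=-1; sign (−1)^1·-1^1·-1^1 = -1.
(a,b)_23: α=1, u≡9; β=0, v≡2 (mod 23); (9|23)=+1, (2|23)=+1; sign (−1)^0·+1^0·+1^1 = +1.
(a,b)_∞: sgn(24496541)=+, sgn(53599)=+, so +1.
(a,b)_47: α=1, u≡13; β=0, v≡11 (mod 47); (13|47)=-1, (11|47)=-1; sign (−1)^0·-1^0·-1^1 = -1.
|Ram(24496541, 53599)| = 4, even; anisotropic at {7, 19, 31, 47}.

[7, 19, 31, 47]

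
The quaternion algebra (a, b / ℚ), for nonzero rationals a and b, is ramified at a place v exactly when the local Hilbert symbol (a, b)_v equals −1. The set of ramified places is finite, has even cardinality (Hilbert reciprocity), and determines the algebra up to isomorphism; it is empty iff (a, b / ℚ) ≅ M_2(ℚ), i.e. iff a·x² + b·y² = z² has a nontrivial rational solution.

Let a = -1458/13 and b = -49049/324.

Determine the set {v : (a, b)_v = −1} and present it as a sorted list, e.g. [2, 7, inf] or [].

[2, 11, 13, inf]

Mod squares: a ≡ -26, b ≡ -1001. Check v ∈ {∞, 2, 3, 7, 11, 13}.
v=13: a=13^-1·(≡11), b=13^1·(≡3) mod 13; (11|13)=-1, (3|13)=+1; (−1)^{-1·1·6}·(-1)^1·(+1)^-1 = -1.
v=2: v_2(a)=1, v_2(b)=-2; units ≡ 3, 7 (mod 8); ε·ε+αω+βω = 1·1+1·0+-2·1 ≡ 1  ⇒  (a,b)_2 = -1.
v=3: a=3^6·(≡1), b=3^-4·(≡1) mod 3; (1|3)=+1, (1|3)=+1; (−1)^{6·-4·1}·(+1)^-4·(+1)^6 = +1.
v=7: a=7^0·(≡2), b=7^3·(≡2) mod 7; (2|7)=+1, (2|7)=+1; (−1)^{0·3·3}·(+1)^3·(+1)^0 = +1.
v=11: a=11^0·(≡8), b=11^1·(≡8) mod 11; (8|11)=-1, (8|11)=-1; (−1)^{0·1·5}·(-1)^1·(-1)^0 = -1.
v=∞: -26 < 0 and -1001 < 0  ⇒  (a,b)_∞ = -1.
|Ram(-26, -1001)| = 4, even; anisotropic at {2, 11, 13, ∞}.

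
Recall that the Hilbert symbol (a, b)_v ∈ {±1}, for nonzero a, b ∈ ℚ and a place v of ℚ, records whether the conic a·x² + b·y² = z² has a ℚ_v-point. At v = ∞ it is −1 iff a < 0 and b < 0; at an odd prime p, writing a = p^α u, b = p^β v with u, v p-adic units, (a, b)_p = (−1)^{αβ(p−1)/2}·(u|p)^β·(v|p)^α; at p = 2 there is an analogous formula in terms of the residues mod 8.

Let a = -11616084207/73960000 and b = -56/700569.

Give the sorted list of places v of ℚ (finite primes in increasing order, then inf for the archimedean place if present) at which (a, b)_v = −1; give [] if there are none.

[41, inf]

Mod squares: a ≡ -10127, b ≡ -14. Check v ∈ {∞, 2, 3, 5, 7, 13, 17, 19, 31, 41, 43}.
v=43: a=43^-2·(≡25), b=43^0·(≡42) mod 43; (25|43)=+1, (42|43)=-1; (−1)^{-2·0·21}·(+1)^0·(-1)^-2 = +1.
v=41: a=41^1·(≡10), b=41^0·(≡13) mod 41; (10|41)=+1, (13|41)=-1; (−1)^{1·0·20}·(+1)^0·(-1)^1 = -1.
v=7: a=7^2·(≡1), b=7^1·(≡3) mod 7; (1|7)=+1, (3|7)=-1; (−1)^{2·1·3}·(+1)^1·(-1)^2 = +1.
v=3: a=3^4·(≡1), b=3^-6·(≡1) mod 3; (1|3)=+1, (1|3)=+1; (−1)^{4·-6·1}·(+1)^-6·(+1)^4 = +1.
v=∞: -10127 < 0 and -14 < 0  ⇒  (a,b)_∞ = -1.
v=31: a=31^0·(≡16), b=31^-2·(≡12) mod 31; (16|31)=+1, (12|31)=-1; (−1)^{0·-2·15}·(+1)^-2·(-1)^0 = +1.
v=17: a=17^2·(≡10), b=17^0·(≡5) mod 17; (10|17)=-1, (5|17)=-1; (−1)^{2·0·8}·(-1)^0·(-1)^2 = +1.
v=2: v_2(a)=-6, v_2(b)=3; units ≡ 1, 1 (mod 8); ε·ε+αω+βω = 0·0+-6·0+3·0 ≡ 0  ⇒  (a,b)_2 = +1.
v=13: a=13^1·(≡9), b=13^0·(≡4) mod 13; (9|13)=+1, (4|13)=+1; (−1)^{1·0·6}·(+1)^0·(+1)^1 = +1.
v=5: a=5^-4·(≡3), b=5^0·(≡1) mod 5; (3|5)=-1, (1|5)=+1; (−1)^{-4·0·2}·(-1)^0·(+1)^-4 = +1.
v=19: a=19^1·(≡18), b=19^0·(≡1) mod 19; (18|19)=-1, (1|19)=+1; (−1)^{1·0·9}·(-1)^0·(+1)^1 = +1.
|Ram(-10127, -14)| = 2, even; anisotropic at {41, ∞}.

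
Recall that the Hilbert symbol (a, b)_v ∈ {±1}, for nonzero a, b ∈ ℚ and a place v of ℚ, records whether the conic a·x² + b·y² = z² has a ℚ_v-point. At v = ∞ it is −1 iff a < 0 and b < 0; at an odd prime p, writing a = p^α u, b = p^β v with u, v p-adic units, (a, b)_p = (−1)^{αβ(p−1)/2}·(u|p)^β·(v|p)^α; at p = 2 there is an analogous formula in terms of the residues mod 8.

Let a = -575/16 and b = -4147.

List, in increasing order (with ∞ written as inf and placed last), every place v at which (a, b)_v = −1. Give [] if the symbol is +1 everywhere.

Mod squares: a ≡ -23, b ≡ -4147. Check v ∈ {∞, 2, 5, 11, 13, 23, 29}.
v=13: a=13^0·(≡12), b=13^1·(≡6) mod 13; (12|13)=+1, (6|13)=-1; (−1)^{0·1·6}·(+1)^1·(-1)^0 = +1.
v=5: a=5^2·(≡2), b=5^0·(≡3) mod 5; (2|5)=-1, (3|5)=-1; (−1)^{2·0·2}·(-1)^0·(-1)^2 = +1.
v=∞: -23 < 0 and -4147 < 0  ⇒  (a,b)_∞ = -1.
v=29: a=29^0·(≡13), b=29^1·(≡2) mod 29; (13|29)=+1, (2|29)=-1; (−1)^{0·1·14}·(+1)^1·(-1)^0 = +1.
v=23: a=23^1·(≡20), b=23^0·(≡16) mod 23; (20|23)=-1, (16|23)=+1; (−1)^{1·0·11}·(-1)^0·(+1)^1 = +1.
v=11: a=11^0·(≡6), b=11^1·(≡8) mod 11; (6|11)=-1, (8|11)=-1; (−1)^{0·1·5}·(-1)^1·(-1)^0 = -1.
v=2: v_2(a)=-4, v_2(b)=0; units ≡ 1, 5 (mod 8); ε·ε+αω+βω = 0·0+-4·1+0·0 ≡ 0  ⇒  (a,b)_2 = +1.
|Ram(-23, -4147)| = 2, even; anisotropic at {11, ∞}.

[11, inf]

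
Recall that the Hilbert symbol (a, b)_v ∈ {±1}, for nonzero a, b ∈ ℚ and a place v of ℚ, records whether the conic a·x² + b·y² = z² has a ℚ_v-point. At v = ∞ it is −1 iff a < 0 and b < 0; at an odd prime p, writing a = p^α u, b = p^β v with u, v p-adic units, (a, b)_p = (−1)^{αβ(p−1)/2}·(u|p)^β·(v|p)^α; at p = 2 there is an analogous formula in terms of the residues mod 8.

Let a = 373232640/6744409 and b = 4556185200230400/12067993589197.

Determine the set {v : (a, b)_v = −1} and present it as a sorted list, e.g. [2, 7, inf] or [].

(a, b) ≡ (165, 13) mod (ℚ^×)²; places V = {2, 3, 5, 7, 11, 13, 17, 47, 53, ∞}.
(a,b)_7: α=-4, u≡2; β=-6, v≡3 (mod 7); (2|7)=+1, (3|7)=-1; sign (−1)^0·+1^-6·-1^-4 = +1.
(a,b)_13: α=0, u≡3; β=-1, v≡4 (mod 13); (3|13)=+1, (4|13)=+1; sign (−1)^0·+1^-1·+1^0 = +1.
(a,b)_11: α=1, u≡3; β=2, v≡6 (mod 11); (3|11)=+1, (6|11)=-1; sign (−1)^0·+1^2·-1^1 = -1.
(a,b)_3: α=1, u≡1; β=2, v≡1 (mod 3); (1|3)=+1, (1|3)=+1; sign (−1)^0·+1^2·+1^1 = +1.
(a,b)_∞: sgn(165)=+, sgn(13)=+, so +1.
(a,b)_47: α=2, u≡14; β=2, v≡13 (mod 47); (14|47)=+1, (13|47)=-1; sign (−1)^0·+1^2·-1^2 = +1.
(a,b)_5: α=1, u≡2; β=2, v≡3 (mod 5); (2|5)=-1, (3|5)=-1; sign (−1)^0·-1^2·-1^1 = -1.
(a,b)_53: α=-2, u≡44; β=-4, v≡4 (mod 53); (44|53)=+1, (4|53)=+1; sign (−1)^0·+1^-4·+1^-2 = +1.
(a,b)_2: α=10, β=18; u≡5, v≡5 (mod 8); ε(u)ε(v)=0·0, αω(v)=10·1, βω(u)=18·1; sum ≡ 0  ⇒  +1.
(a,b)_17: α=0, u≡14; β=2, v≡1 (mod 17); (14|17)=-1, (1|17)=+1; sign (−1)^0·-1^2·+1^0 = +1.
|Ram(165, 13)| = 2, even; anisotropic at {5, 11}.

[5, 11]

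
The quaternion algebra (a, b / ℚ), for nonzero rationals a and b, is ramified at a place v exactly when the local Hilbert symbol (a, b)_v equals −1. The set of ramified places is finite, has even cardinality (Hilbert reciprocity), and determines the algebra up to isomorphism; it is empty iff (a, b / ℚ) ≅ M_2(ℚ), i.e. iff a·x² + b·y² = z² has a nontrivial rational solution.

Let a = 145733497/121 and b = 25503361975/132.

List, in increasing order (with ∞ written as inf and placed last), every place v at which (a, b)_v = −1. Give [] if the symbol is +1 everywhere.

Mod squares: a ≡ 60697, b ≡ 286143. Check v ∈ {∞, 2, 3, 5, 7, 11, 13, 23, 29}.
v=∞: 60697 > 0 and 286143 > 0  ⇒  (a,b)_∞ = +1.
v=13: a=13^1·(≡11), b=13^1·(≡2) mod 13; (11|13)=-1, (2|13)=-1; (−1)^{1·1·6}·(-1)^1·(-1)^1 = +1.
v=29: a=29^1·(≡23), b=29^1·(≡9) mod 29; (23|29)=+1, (9|29)=+1; (−1)^{1·1·14}·(+1)^1·(+1)^1 = +1.
v=11: a=11^-2·(≡8), b=11^-1·(≡3) mod 11; (8|11)=-1, (3|11)=+1; (−1)^{-2·-1·5}·(-1)^-1·(+1)^-2 = -1.
v=7: a=7^5·(≡6), b=7^6·(≡1) mod 7; (6|7)=-1, (1|7)=+1; (−1)^{5·6·3}·(-1)^6·(+1)^5 = +1.
v=2: v_2(a)=0, v_2(b)=-2; units ≡ 1, 7 (mod 8); ε·ε+αω+βω = 0·1+0·0+-2·0 ≡ 0  ⇒  (a,b)_2 = +1.
v=23: a=23^1·(≡14), b=23^1·(≡11) mod 23; (14|23)=-1, (11|23)=-1; (−1)^{1·1·11}·(-1)^1·(-1)^1 = -1.
v=5: a=5^0·(≡2), b=5^2·(≡2) mod 5; (2|5)=-1, (2|5)=-1; (−1)^{0·2·2}·(-1)^2·(-1)^0 = +1.
v=3: a=3^0·(≡1), b=3^-1·(≡2) mod 3; (1|3)=+1, (2|3)=-1; (−1)^{0·-1·1}·(+1)^-1·(-1)^0 = +1.
|Ram(60697, 286143)| = 2, even; anisotropic at {11, 23}.

[11, 23]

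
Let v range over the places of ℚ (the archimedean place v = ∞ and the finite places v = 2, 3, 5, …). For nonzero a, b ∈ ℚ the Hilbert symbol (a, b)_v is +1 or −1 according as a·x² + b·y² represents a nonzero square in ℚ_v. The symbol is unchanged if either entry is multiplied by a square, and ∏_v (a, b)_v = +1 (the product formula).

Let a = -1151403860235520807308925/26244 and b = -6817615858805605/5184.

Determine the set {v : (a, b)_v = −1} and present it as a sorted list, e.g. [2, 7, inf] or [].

[2, 5, 41, inf]

Mod squares: a ≡ -16813, b ≡ -205. Check v ∈ {∞, 2, 3, 5, 7, 17, 23, 41, 43}.
v=5: a=5^2·(≡2), b=5^1·(≡1) mod 5; (2|5)=-1, (1|5)=+1; (−1)^{2·1·2}·(-1)^1·(+1)^2 = -1.
v=23: a=23^3·(≡20), b=23^2·(≡12) mod 23; (20|23)=-1, (12|23)=+1; (−1)^{3·2·11}·(-1)^2·(+1)^3 = +1.
v=17: a=17^3·(≡6), b=17^2·(≡13) mod 17; (6|17)=-1, (13|17)=+1; (−1)^{3·2·8}·(-1)^2·(+1)^3 = +1.
v=∞: -16813 < 0 and -205 < 0  ⇒  (a,b)_∞ = -1.
v=41: a=41^2·(≡19), b=41^1·(≡32) mod 41; (19|41)=-1, (32|41)=+1; (−1)^{2·1·20}·(-1)^1·(+1)^2 = -1.
v=3: a=3^-8·(≡2), b=3^-4·(≡2) mod 3; (2|3)=-1, (2|3)=-1; (−1)^{-8·-4·1}·(-1)^-4·(-1)^-8 = +1.
v=7: a=7^8·(≡4), b=7^6·(≡3) mod 7; (4|7)=+1, (3|7)=-1; (−1)^{8·6·3}·(+1)^6·(-1)^8 = +1.
v=2: v_2(a)=-2, v_2(b)=-6; units ≡ 3, 3 (mod 8); ε·ε+αω+βω = 1·1+-2·1+-6·1 ≡ 1  ⇒  (a,b)_2 = -1.
v=43: a=43^3·(≡3), b=43^2·(≡21) mod 43; (3|43)=-1, (21|43)=+1; (−1)^{3·2·21}·(-1)^2·(+1)^3 = +1.
Ram(-16813, -205) = {2, 5, 41, ∞}; no ℚ_2-point on the conic.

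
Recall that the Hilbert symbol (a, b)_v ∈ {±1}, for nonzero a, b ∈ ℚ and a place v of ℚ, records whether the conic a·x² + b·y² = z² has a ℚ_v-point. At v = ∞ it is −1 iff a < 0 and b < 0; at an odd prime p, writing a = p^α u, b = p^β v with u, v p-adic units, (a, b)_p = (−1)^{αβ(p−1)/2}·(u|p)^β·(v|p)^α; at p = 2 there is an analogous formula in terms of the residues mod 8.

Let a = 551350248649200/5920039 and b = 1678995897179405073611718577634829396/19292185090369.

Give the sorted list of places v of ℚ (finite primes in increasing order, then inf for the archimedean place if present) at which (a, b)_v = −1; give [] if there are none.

Mod squares: a ≡ 58497, b ≡ 760461. Check v ∈ {∞, 2, 3, 5, 7, 11, 13, 17, 19, 23, 31, 37}.
v=31: a=31^-1·(≡23), b=31^1·(≡20) mod 31; (23|31)=-1, (20|31)=+1; (−1)^{-1·1·15}·(-1)^1·(+1)^-1 = +1.
v=2: v_2(a)=4, v_2(b)=2; units ≡ 1, 5 (mod 8); ε·ε+αω+βω = 0·0+4·1+2·0 ≡ 0  ⇒  (a,b)_2 = +1.
v=13: a=13^2·(≡9), b=13^5·(≡3) mod 13; (9|13)=+1, (3|13)=+1; (−1)^{2·5·6}·(+1)^5·(+1)^2 = +1.
v=17: a=17^1·(≡10), b=17^3·(≡7) mod 17; (10|17)=-1, (7|17)=-1; (−1)^{1·3·8}·(-1)^3·(-1)^1 = +1.
v=11: a=11^2·(≡8), b=11^6·(≡1) mod 11; (8|11)=-1, (1|11)=+1; (−1)^{2·6·5}·(-1)^6·(+1)^2 = +1.
v=5: a=5^2·(≡2), b=5^0·(≡4) mod 5; (2|5)=-1, (4|5)=+1; (−1)^{2·0·2}·(-1)^0·(+1)^2 = +1.
v=7: a=7^2·(≡6), b=7^8·(≡1) mod 7; (6|7)=-1, (1|7)=+1; (−1)^{2·8·3}·(-1)^8·(+1)^2 = +1.
v=37: a=37^1·(≡10), b=37^3·(≡19) mod 37; (10|37)=+1, (19|37)=-1; (−1)^{1·3·18}·(+1)^3·(-1)^1 = -1.
v=∞: 58497 > 0 and 760461 > 0  ⇒  (a,b)_∞ = +1.
v=19: a=19^-2·(≡15), b=19^-4·(≡7) mod 19; (15|19)=-1, (7|19)=+1; (−1)^{-2·-4·9}·(-1)^-4·(+1)^-2 = +1.
v=23: a=23^-2·(≡1), b=23^-6·(≡1) mod 23; (1|23)=+1, (1|23)=+1; (−1)^{-2·-6·11}·(+1)^-6·(+1)^-2 = +1.
v=3: a=3^7·(≡2), b=3^15·(≡2) mod 3; (2|3)=-1, (2|3)=-1; (−1)^{7·15·1}·(-1)^15·(-1)^7 = -1.
Ram(58497, 760461) = {3, 37}; no ℚ_3-point on the conic.

[3, 37]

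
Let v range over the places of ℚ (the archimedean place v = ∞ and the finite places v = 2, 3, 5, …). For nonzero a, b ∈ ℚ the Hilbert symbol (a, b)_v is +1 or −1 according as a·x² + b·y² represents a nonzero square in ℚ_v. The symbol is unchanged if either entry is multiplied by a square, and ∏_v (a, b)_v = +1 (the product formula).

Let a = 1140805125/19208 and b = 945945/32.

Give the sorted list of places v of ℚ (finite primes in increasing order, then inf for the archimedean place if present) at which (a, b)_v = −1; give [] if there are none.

[2, 11]

(a, b) ≡ (10, 4290) mod (ℚ^×)²; places V = {2, 3, 5, 7, 11, 13, 19, 53, ∞}.
(a,b)_11: α=0, u≡10; β=1, v≡3 (mod 11); (10|11)=-1, (3|11)=+1; sign (−1)^0·-1^1·+1^0 = -1.
(a,b)_53: α=2, u≡9; β=0, v≡5 (mod 53); (9|53)=+1, (5|53)=-1; sign (−1)^0·+1^0·-1^2 = +1.
(a,b)_3: α=2, u≡1; β=3, v≡2 (mod 3); (1|3)=+1, (2|3)=-1; sign (−1)^0·+1^3·-1^2 = +1.
(a,b)_13: α=0, u≡10; β=1, v≡5 (mod 13); (10|13)=+1, (5|13)=-1; sign (−1)^0·+1^1·-1^0 = +1.
(a,b)_19: α=2, u≡12; β=0, v≡14 (mod 19); (12|19)=-1, (14|19)=-1; sign (−1)^0·-1^0·-1^2 = +1.
(a,b)_5: α=3, u≡2; β=1, v≡2 (mod 5); (2|5)=-1, (2|5)=-1; sign (−1)^0·-1^1·-1^3 = +1.
(a,b)_7: α=-4, u≡5; β=2, v≡5 (mod 7); (5|7)=-1, (5|7)=-1; sign (−1)^0·-1^2·-1^-4 = +1.
(a,b)_2: α=-3, β=-5; u≡5, v≡1 (mod 8); ε(u)ε(v)=0·0, αω(v)=-3·0, βω(u)=-5·1; sum ≡ 1  ⇒  -1.
(a,b)_∞: sgn(10)=+, sgn(4290)=+, so +1.
|Ram(10, 4290)| = 2, even; anisotropic at {2, 11}.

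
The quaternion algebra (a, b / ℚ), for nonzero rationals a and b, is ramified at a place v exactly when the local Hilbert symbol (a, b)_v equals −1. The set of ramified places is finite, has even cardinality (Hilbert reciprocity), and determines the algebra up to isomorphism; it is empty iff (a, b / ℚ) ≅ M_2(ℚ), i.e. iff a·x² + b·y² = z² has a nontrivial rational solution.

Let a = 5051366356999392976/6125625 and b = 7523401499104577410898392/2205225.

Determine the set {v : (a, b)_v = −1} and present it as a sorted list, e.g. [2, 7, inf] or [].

Mod squares: a ≡ 35581, b ≡ 4326009142. Check v ∈ {∞, 2, 3, 5, 7, 11, 13, 17, 23, 31, 37, 53}.
v=2: v_2(a)=4, v_2(b)=3; units ≡ 5, 3 (mod 8); ε·ε+αω+βω = 0·1+4·1+3·1 ≡ 1  ⇒  (a,b)_2 = -1.
v=23: a=23^1·(≡12), b=23^1·(≡8) mod 23; (12|23)=+1, (8|23)=+1; (−1)^{1·1·11}·(+1)^1·(+1)^1 = -1.
v=11: a=11^-2·(≡6), b=11^-2·(≡3) mod 11; (6|11)=-1, (3|11)=+1; (−1)^{-2·-2·5}·(-1)^-2·(+1)^-2 = +1.
v=13: a=13^1·(≡2), b=13^1·(≡1) mod 13; (2|13)=-1, (1|13)=+1; (−1)^{1·1·6}·(-1)^1·(+1)^1 = -1.
v=53: a=53^2·(≡32), b=53^3·(≡27) mod 53; (32|53)=-1, (27|53)=-1; (−1)^{2·3·26}·(-1)^3·(-1)^2 = -1.
v=31: a=31^2·(≡6), b=31^3·(≡22) mod 31; (6|31)=-1, (22|31)=-1; (−1)^{2·3·15}·(-1)^3·(-1)^2 = -1.
v=7: a=7^5·(≡2), b=7^7·(≡6) mod 7; (2|7)=+1, (6|7)=-1; (−1)^{5·7·3}·(+1)^7·(-1)^5 = +1.
v=3: a=3^-4·(≡1), b=3^-6·(≡1) mod 3; (1|3)=+1, (1|3)=+1; (−1)^{-4·-6·1}·(+1)^-6·(+1)^-4 = +1.
v=17: a=17^1·(≡4), b=17^1·(≡13) mod 17; (4|17)=+1, (13|17)=+1; (−1)^{1·1·8}·(+1)^1·(+1)^1 = +1.
v=∞: 35581 > 0 and 4326009142 > 0  ⇒  (a,b)_∞ = +1.
v=5: a=5^-4·(≡1), b=5^-2·(≡3) mod 5; (1|5)=+1, (3|5)=-1; (−1)^{-4·-2·2}·(+1)^-2·(-1)^-4 = +1.
v=37: a=37^2·(≡8), b=37^3·(≡2) mod 37; (8|37)=-1, (2|37)=-1; (−1)^{2·3·18}·(-1)^3·(-1)^2 = -1.
|Ram(35581, 4326009142)| = 6, even; anisotropic at {2, 13, 23, 31, 37, 53}.

[2, 13, 23, 31, 37, 53]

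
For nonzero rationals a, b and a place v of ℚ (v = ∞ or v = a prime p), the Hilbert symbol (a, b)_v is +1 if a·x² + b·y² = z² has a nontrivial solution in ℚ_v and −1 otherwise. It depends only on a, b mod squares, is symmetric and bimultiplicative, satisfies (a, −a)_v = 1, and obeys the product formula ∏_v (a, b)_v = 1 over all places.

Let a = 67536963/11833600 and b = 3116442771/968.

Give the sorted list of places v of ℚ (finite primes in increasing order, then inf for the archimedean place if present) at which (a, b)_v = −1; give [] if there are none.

(a, b) ≡ (123, 2396342) mod (ℚ^×)²; places V = {2, 3, 5, 11, 13, 17, 19, 37, 41, 43, 47, 53, ∞}.
(a,b)_2: α=-8, β=-3; u≡3, v≡3 (mod 8); ε(u)ε(v)=1·1, αω(v)=-8·1, βω(u)=-3·1; sum ≡ 0  ⇒  +1.
(a,b)_3: α=3, u≡2; β=2, v≡2 (mod 3); (2|3)=-1, (2|3)=-1; sign (−1)^0·-1^2·-1^3 = -1.
(a,b)_47: α=0, u≡41; β=1, v≡31 (mod 47); (41|47)=-1, (31|47)=-1; sign (−1)^0·-1^1·-1^0 = -1.
(a,b)_41: α=1, u≡35; β=0, v≡30 (mod 41); (35|41)=-1, (30|41)=-1; sign (−1)^0·-1^0·-1^1 = -1.
(a,b)_13: α=2, u≡6; β=1, v≡6 (mod 13); (6|13)=-1, (6|13)=-1; sign (−1)^0·-1^1·-1^2 = -1.
(a,b)_17: α=0, u≡13; β=2, v≡3 (mod 17); (13|17)=+1, (3|17)=-1; sign (−1)^0·+1^2·-1^0 = +1.
(a,b)_5: α=-2, u≡2; β=0, v≡2 (mod 5); (2|5)=-1, (2|5)=-1; sign (−1)^0·-1^0·-1^-2 = +1.
(a,b)_53: α=0, u≡24; β=1, v≡31 (mod 53); (24|53)=+1, (31|53)=-1; sign (−1)^0·+1^1·-1^0 = +1.
(a,b)_∞: sgn(123)=+, sgn(2396342)=+, so +1.
(a,b)_11: α=0, u≡6; β=-2, v≡3 (mod 11); (6|11)=-1, (3|11)=+1; sign (−1)^0·-1^-2·+1^0 = +1.
(a,b)_43: α=-2, u≡12; β=0, v≡24 (mod 43); (12|43)=-1, (24|43)=+1; sign (−1)^0·-1^0·+1^-2 = +1.
(a,b)_37: α=0, u≡12; β=1, v≡27 (mod 37); (12|37)=+1, (27|37)=+1; sign (−1)^0·+1^1·+1^0 = +1.
(a,b)_19: α=2, u≡9; β=0, v≡5 (mod 19); (9|19)=+1, (5|19)=+1; sign (−1)^0·+1^0·+1^2 = +1.
(123, 2396342 / ℚ) ramifies at {3, 13, 41, 47}: a division algebra.

[3, 13, 41, 47]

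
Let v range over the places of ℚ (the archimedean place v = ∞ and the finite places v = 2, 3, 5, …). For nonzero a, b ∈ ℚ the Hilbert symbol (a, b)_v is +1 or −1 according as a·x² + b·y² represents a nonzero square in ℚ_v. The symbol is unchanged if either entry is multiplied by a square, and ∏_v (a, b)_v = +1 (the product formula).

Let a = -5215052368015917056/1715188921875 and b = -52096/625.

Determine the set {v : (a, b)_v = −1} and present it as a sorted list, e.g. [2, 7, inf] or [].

(a, b) ≡ (-14674, -814) mod (ℚ^×)²; places V = {2, 3, 5, 7, 11, 13, 23, 29, 37, 41, ∞}.
(a,b)_2: α=17, β=7; u≡7, v≡1 (mod 8); ε(u)ε(v)=1·0, αω(v)=17·0, βω(u)=7·0; sum ≡ 0  ⇒  +1.
(a,b)_41: α=2, u≡4; β=0, v≡22 (mod 41); (4|41)=+1, (22|41)=-1; sign (−1)^0·+1^0·-1^2 = +1.
(a,b)_3: α=-10, u≡2; β=0, v≡2 (mod 3); (2|3)=-1, (2|3)=-1; sign (−1)^0·-1^0·-1^-10 = +1.
(a,b)_5: α=-6, u≡4; β=-4, v≡4 (mod 5); (4|5)=+1, (4|5)=+1; sign (−1)^0·+1^-4·+1^-6 = +1.
(a,b)_29: α=1, u≡16; β=0, v≡21 (mod 29); (16|29)=+1, (21|29)=-1; sign (−1)^0·+1^0·-1^1 = -1.
(a,b)_23: α=3, u≡16; β=0, v≡17 (mod 23); (16|23)=+1, (17|23)=-1; sign (−1)^0·+1^0·-1^3 = -1.
(a,b)_13: α=-2, u≡12; β=0, v≡8 (mod 13); (12|13)=+1, (8|13)=-1; sign (−1)^0·+1^0·-1^-2 = +1.
(a,b)_37: α=2, u≡17; β=1, v≡19 (mod 37); (17|37)=-1, (19|37)=-1; sign (−1)^0·-1^1·-1^2 = -1.
(a,b)_7: α=2, u≡6; β=0, v≡6 (mod 7); (6|7)=-1, (6|7)=-1; sign (−1)^0·-1^0·-1^2 = +1.
(a,b)_∞: sgn(-14674)=−, sgn(-814)=−, so -1.
(a,b)_11: α=-1, u≡7; β=1, v≡3 (mod 11); (7|11)=-1, (3|11)=+1; sign (−1)^1·-1^1·+1^-1 = +1.
|Ram(-14674, -814)| = 4, even; anisotropic at {23, 29, 37, ∞}.

[23, 29, 37, inf]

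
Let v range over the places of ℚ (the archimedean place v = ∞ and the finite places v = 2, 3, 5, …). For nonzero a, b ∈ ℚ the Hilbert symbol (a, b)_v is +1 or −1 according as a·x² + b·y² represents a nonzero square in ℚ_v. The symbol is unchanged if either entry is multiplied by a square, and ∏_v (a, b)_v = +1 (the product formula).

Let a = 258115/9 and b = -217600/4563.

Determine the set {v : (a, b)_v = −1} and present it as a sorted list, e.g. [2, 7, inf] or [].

(a, b) ≡ (715, -102) mod (ℚ^×)²; places V = {2, 3, 5, 11, 13, 17, 19, ∞}.
(a,b)_17: α=0, u≡8; β=1, v≡5 (mod 17); (8|17)=+1, (5|17)=-1; sign (−1)^0·+1^1·-1^0 = +1.
(a,b)_2: α=0, β=9; u≡3, v≡5 (mod 8); ε(u)ε(v)=1·0, αω(v)=0·1, βω(u)=9·1; sum ≡ 1  ⇒  -1.
(a,b)_11: α=1, u≡10; β=0, v≡10 (mod 11); (10|11)=-1, (10|11)=-1; sign (−1)^0·-1^0·-1^1 = -1.
(a,b)_13: α=1, u≡12; β=-2, v≡7 (mod 13); (12|13)=+1, (7|13)=-1; sign (−1)^0·+1^-2·-1^1 = -1.
(a,b)_19: α=2, u≡14; β=0, v≡15 (mod 19); (14|19)=-1, (15|19)=-1; sign (−1)^0·-1^0·-1^2 = +1.
(a,b)_3: α=-2, u≡1; β=-3, v≡2 (mod 3); (1|3)=+1, (2|3)=-1; sign (−1)^0·+1^-3·-1^-2 = +1.
(a,b)_∞: sgn(715)=+, sgn(-102)=−, so +1.
(a,b)_5: α=1, u≡2; β=2, v≡2 (mod 5); (2|5)=-1, (2|5)=-1; sign (−1)^0·-1^2·-1^1 = -1.
(715, -102 / ℚ) ramifies at {2, 5, 11, 13}: a division algebra.

[2, 5, 11, 13]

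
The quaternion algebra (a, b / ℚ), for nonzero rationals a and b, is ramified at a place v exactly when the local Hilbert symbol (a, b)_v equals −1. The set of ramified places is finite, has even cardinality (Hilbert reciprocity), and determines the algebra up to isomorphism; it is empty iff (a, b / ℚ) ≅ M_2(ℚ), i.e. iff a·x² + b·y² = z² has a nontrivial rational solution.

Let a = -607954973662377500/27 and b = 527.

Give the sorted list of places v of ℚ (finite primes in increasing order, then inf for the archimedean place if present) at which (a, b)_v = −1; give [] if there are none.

[2, 3, 17, 23, 47, 53]

Mod squares: a ≡ -2626826757, b ≡ 527. Check v ∈ {∞, 2, 3, 5, 17, 23, 29, 31, 47, 53}.
v=53: a=53^1·(≡22), b=53^0·(≡50) mod 53; (22|53)=-1, (50|53)=-1; (−1)^{1·0·26}·(-1)^0·(-1)^1 = -1.
v=29: a=29^1·(≡22), b=29^0·(≡5) mod 29; (22|29)=+1, (5|29)=+1; (−1)^{1·0·14}·(+1)^0·(+1)^1 = +1.
v=2: v_2(a)=2, v_2(b)=0; units ≡ 3, 7 (mod 8); ε·ε+αω+βω = 1·1+2·0+0·1 ≡ 1  ⇒  (a,b)_2 = -1.
v=17: a=17^3·(≡2), b=17^1·(≡14) mod 17; (2|17)=+1, (14|17)=-1; (−1)^{3·1·8}·(+1)^1·(-1)^3 = -1.
v=3: a=3^-3·(≡1), b=3^0·(≡2) mod 3; (1|3)=+1, (2|3)=-1; (−1)^{-3·0·1}·(+1)^0·(-1)^-3 = -1.
v=23: a=23^1·(≡10), b=23^0·(≡21) mod 23; (10|23)=-1, (21|23)=-1; (−1)^{1·0·11}·(-1)^0·(-1)^1 = -1.
v=47: a=47^1·(≡1), b=47^0·(≡10) mod 47; (1|47)=+1, (10|47)=-1; (−1)^{1·0·23}·(+1)^0·(-1)^1 = -1.
v=5: a=5^4·(≡3), b=5^0·(≡2) mod 5; (3|5)=-1, (2|5)=-1; (−1)^{4·0·2}·(-1)^0·(-1)^4 = +1.
v=31: a=31^3·(≡25), b=31^1·(≡17) mod 31; (25|31)=+1, (17|31)=-1; (−1)^{3·1·15}·(+1)^1·(-1)^3 = +1.
v=∞: -2626826757 < 0 and 527 > 0  ⇒  (a,b)_∞ = +1.
Ram(-2626826757, 527) = {2, 3, 17, 23, 47, 53}; no ℚ_2-point on the conic.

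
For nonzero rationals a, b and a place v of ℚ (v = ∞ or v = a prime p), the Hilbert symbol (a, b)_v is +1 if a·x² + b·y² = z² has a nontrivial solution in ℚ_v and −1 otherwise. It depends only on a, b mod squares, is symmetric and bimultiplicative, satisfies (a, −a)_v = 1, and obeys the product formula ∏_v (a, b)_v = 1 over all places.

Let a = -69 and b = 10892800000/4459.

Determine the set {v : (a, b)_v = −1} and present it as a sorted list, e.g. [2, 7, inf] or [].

[23, 37]

(a, b) ≡ (-69, 387205) mod (ℚ^×)²; places V = {2, 3, 5, 7, 13, 23, 37, ∞}.
(a,b)_13: α=0, u≡9; β=-1, v≡6 (mod 13); (9|13)=+1, (6|13)=-1; sign (−1)^0·+1^-1·-1^0 = +1.
(a,b)_5: α=0, u≡1; β=5, v≡4 (mod 5); (1|5)=+1, (4|5)=+1; sign (−1)^0·+1^5·+1^0 = +1.
(a,b)_23: α=1, u≡20; β=1, v≡5 (mod 23); (20|23)=-1, (5|23)=-1; sign (−1)^1·-1^1·-1^1 = -1.
(a,b)_37: α=0, u≡5; β=1, v≡19 (mod 37); (5|37)=-1, (19|37)=-1; sign (−1)^0·-1^1·-1^0 = -1.
(a,b)_2: α=0, β=12; u≡3, v≡5 (mod 8); ε(u)ε(v)=1·0, αω(v)=0·1, βω(u)=12·1; sum ≡ 0  ⇒  +1.
(a,b)_7: α=0, u≡1; β=-3, v≡2 (mod 7); (1|7)=+1, (2|7)=+1; sign (−1)^0·+1^-3·+1^0 = +1.
(a,b)_3: α=1, u≡1; β=0, v≡1 (mod 3); (1|3)=+1, (1|3)=+1; sign (−1)^0·+1^0·+1^1 = +1.
(a,b)_∞: sgn(-69)=−, sgn(387205)=+, so +1.
Ram(-69, 387205) = {23, 37}; no ℚ_23-point on the conic.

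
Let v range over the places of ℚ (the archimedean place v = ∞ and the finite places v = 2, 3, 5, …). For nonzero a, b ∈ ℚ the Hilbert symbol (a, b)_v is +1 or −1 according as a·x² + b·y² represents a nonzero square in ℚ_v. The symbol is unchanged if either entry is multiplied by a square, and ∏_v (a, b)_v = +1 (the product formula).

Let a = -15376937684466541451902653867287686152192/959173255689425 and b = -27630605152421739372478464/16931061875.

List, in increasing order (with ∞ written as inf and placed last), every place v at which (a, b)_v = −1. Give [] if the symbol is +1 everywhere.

[2, 3, 13, 23, 29, inf]

(a, b) ≡ (-16269, -3289) mod (ℚ^×)²; places V = {2, 3, 5, 7, 11, 13, 17, 23, 29, 31, 43, ∞}.
(a,b)_13: α=2, u≡11; β=-1, v≡6 (mod 13); (11|13)=-1, (6|13)=-1; sign (−1)^0·-1^-1·-1^2 = -1.
(a,b)_3: α=27, u≡1; β=18, v≡2 (mod 3); (1|3)=+1, (2|3)=-1; sign (−1)^0·+1^18·-1^27 = -1.
(a,b)_7: α=-4, u≡3; β=-2, v≡4 (mod 7); (3|7)=-1, (4|7)=+1; sign (−1)^0·-1^-2·+1^-4 = +1.
(a,b)_29: α=7, u≡17; β=4, v≡12 (mod 29); (17|29)=-1, (12|29)=-1; sign (−1)^0·-1^4·-1^7 = -1.
(a,b)_11: α=5, u≡7; β=3, v≡4 (mod 11); (7|11)=-1, (4|11)=+1; sign (−1)^1·-1^3·+1^5 = +1.
(a,b)_2: α=32, β=18; u≡3, v≡7 (mod 8); ε(u)ε(v)=1·1, αω(v)=32·0, βω(u)=18·1; sum ≡ 1  ⇒  -1.
(a,b)_17: α=-1, u≡6; β=2, v≡2 (mod 17); (6|17)=-1, (2|17)=+1; sign (−1)^0·-1^2·+1^-1 = +1.
(a,b)_43: α=-2, u≡7; β=-2, v≡37 (mod 43); (7|43)=-1, (37|43)=-1; sign (−1)^0·-1^-2·-1^-2 = +1.
(a,b)_5: α=-2, u≡4; β=-4, v≡4 (mod 5); (4|5)=+1, (4|5)=+1; sign (−1)^0·+1^-4·+1^-2 = +1.
(a,b)_∞: sgn(-16269)=−, sgn(-3289)=−, so -1.
(a,b)_31: α=-2, u≡29; β=0, v≡8 (mod 31); (29|31)=-1, (8|31)=+1; sign (−1)^0·-1^0·+1^-2 = +1.
(a,b)_23: α=-2, u≡20; β=-1, v≡16 (mod 23); (20|23)=-1, (16|23)=+1; sign (−1)^0·-1^-1·+1^-2 = -1.
(-16269, -3289 / ℚ) ramifies at {2, 3, 13, 23, 29, ∞}: a division algebra.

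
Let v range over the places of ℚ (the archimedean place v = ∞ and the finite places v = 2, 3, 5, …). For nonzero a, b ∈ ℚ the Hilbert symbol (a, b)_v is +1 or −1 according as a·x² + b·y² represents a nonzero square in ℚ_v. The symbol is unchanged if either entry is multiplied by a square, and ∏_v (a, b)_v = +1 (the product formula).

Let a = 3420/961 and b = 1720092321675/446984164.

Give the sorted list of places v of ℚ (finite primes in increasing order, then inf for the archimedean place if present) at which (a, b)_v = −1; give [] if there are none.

[2, 5, 17, 19]

(a, b) ≡ (95, 1547) mod (ℚ^×)²; places V = {2, 3, 5, 7, 11, 13, 17, 19, 31, ∞}.
(a,b)_11: α=0, u≡8; β=-2, v≡10 (mod 11); (8|11)=-1, (10|11)=-1; sign (−1)^0·-1^-2·-1^0 = +1.
(a,b)_19: α=1, u≡6; β=2, v≡2 (mod 19); (6|19)=+1, (2|19)=-1; sign (−1)^0·+1^2·-1^1 = -1.
(a,b)_7: α=0, u≡2; β=1, v≡2 (mod 7); (2|7)=+1, (2|7)=+1; sign (−1)^0·+1^1·+1^0 = +1.
(a,b)_17: α=0, u≡6; β=1, v≡5 (mod 17); (6|17)=-1, (5|17)=-1; sign (−1)^0·-1^1·-1^0 = -1.
(a,b)_5: α=1, u≡4; β=2, v≡3 (mod 5); (4|5)=+1, (3|5)=-1; sign (−1)^0·+1^2·-1^1 = -1.
(a,b)_∞: sgn(95)=+, sgn(1547)=+, so +1.
(a,b)_31: α=-2, u≡10; β=-4, v≡7 (mod 31); (10|31)=+1, (7|31)=+1; sign (−1)^0·+1^-4·+1^-2 = +1.
(a,b)_2: α=2, β=-2; u≡7, v≡3 (mod 8); ε(u)ε(v)=1·1, αω(v)=2·1, βω(u)=-2·0; sum ≡ 1  ⇒  -1.
(a,b)_3: α=2, u≡2; β=6, v≡2 (mod 3); (2|3)=-1, (2|3)=-1; sign (−1)^0·-1^6·-1^2 = +1.
(a,b)_13: α=0, u≡12; β=3, v≡2 (mod 13); (12|13)=+1, (2|13)=-1; sign (−1)^0·+1^3·-1^0 = +1.
|Ram(95, 1547)| = 4, even; anisotropic at {2, 5, 17, 19}.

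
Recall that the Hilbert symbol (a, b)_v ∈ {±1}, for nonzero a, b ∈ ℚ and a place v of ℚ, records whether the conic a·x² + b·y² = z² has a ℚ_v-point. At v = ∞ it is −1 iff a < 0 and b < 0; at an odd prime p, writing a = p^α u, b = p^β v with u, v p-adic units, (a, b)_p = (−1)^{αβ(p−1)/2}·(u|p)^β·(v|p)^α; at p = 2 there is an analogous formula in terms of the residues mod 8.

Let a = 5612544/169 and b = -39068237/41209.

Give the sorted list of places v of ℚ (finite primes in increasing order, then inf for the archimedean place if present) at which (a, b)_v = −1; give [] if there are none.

(a, b) ≡ (609, -437) mod (ℚ^×)²; places V = {2, 3, 7, 13, 19, 23, 29, ∞}.
(a,b)_19: α=0, u≡9; β=1, v≡12 (mod 19); (9|19)=+1, (12|19)=-1; sign (−1)^0·+1^1·-1^0 = +1.
(a,b)_3: α=3, u≡2; β=0, v≡1 (mod 3); (2|3)=-1, (1|3)=+1; sign (−1)^0·-1^0·+1^3 = +1.
(a,b)_7: α=1, u≡5; β=-2, v≡2 (mod 7); (5|7)=-1, (2|7)=+1; sign (−1)^0·-1^-2·+1^1 = +1.
(a,b)_29: α=1, u≡2; β=-2, v≡18 (mod 29); (2|29)=-1, (18|29)=-1; sign (−1)^0·-1^-2·-1^1 = -1.
(a,b)_13: α=-2, u≡2; β=2, v≡7 (mod 13); (2|13)=-1, (7|13)=-1; sign (−1)^0·-1^2·-1^-2 = +1.
(a,b)_2: α=10, β=0; u≡1, v≡3 (mod 8); ε(u)ε(v)=0·1, αω(v)=10·1, βω(u)=0·0; sum ≡ 0  ⇒  +1.
(a,b)_23: α=0, u≡22; β=3, v≡2 (mod 23); (22|23)=-1, (2|23)=+1; sign (−1)^0·-1^3·+1^0 = -1.
(a,b)_∞: sgn(609)=+, sgn(-437)=−, so +1.
Ram(609, -437) = {23, 29}; no ℚ_23-point on the conic.

[23, 29]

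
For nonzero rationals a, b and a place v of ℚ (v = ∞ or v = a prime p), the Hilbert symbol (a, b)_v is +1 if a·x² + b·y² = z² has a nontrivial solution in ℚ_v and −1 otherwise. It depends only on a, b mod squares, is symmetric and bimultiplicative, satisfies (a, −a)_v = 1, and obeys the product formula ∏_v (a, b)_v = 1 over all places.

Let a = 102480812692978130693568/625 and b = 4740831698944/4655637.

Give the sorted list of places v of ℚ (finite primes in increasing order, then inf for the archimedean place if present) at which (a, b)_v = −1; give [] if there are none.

[2, 47]

(a, b) ≡ (87, 110262) mod (ℚ^×)²; places V = {2, 3, 5, 7, 11, 13, 17, 23, 29, 47, ∞}.
(a,b)_23: α=2, u≡18; β=-1, v≡15 (mod 23); (18|23)=+1, (15|23)=-1; sign (−1)^0·+1^-1·-1^2 = +1.
(a,b)_7: α=0, u≡3; β=-2, v≡6 (mod 7); (3|7)=-1, (6|7)=-1; sign (−1)^0·-1^-2·-1^0 = +1.
(a,b)_3: α=3, u≡2; β=-5, v≡1 (mod 3); (2|3)=-1, (1|3)=+1; sign (−1)^1·-1^-5·+1^3 = +1.
(a,b)_2: α=6, β=13; u≡7, v≡3 (mod 8); ε(u)ε(v)=1·1, αω(v)=6·1, βω(u)=13·0; sum ≡ 1  ⇒  -1.
(a,b)_17: α=0, u≡2; β=-1, v≡15 (mod 17); (2|17)=+1, (15|17)=+1; sign (−1)^0·+1^-1·+1^0 = +1.
(a,b)_47: α=2, u≡39; β=1, v≡40 (mod 47); (39|47)=-1, (40|47)=-1; sign (−1)^0·-1^1·-1^2 = -1.
(a,b)_5: α=-4, u≡3; β=0, v≡2 (mod 5); (3|5)=-1, (2|5)=-1; sign (−1)^0·-1^0·-1^-4 = +1.
(a,b)_11: α=4, u≡7; β=4, v≡4 (mod 11); (7|11)=-1, (4|11)=+1; sign (−1)^0·-1^4·+1^4 = +1.
(a,b)_29: α=5, u≡26; β=2, v≡6 (mod 29); (26|29)=-1, (6|29)=+1; sign (−1)^0·-1^2·+1^5 = +1.
(a,b)_13: α=2, u≡9; β=0, v≡10 (mod 13); (9|13)=+1, (10|13)=+1; sign (−1)^0·+1^0·+1^2 = +1.
(a,b)_∞: sgn(87)=+, sgn(110262)=+, so +1.
(87, 110262 / ℚ) ramifies at {2, 47}: a division algebra.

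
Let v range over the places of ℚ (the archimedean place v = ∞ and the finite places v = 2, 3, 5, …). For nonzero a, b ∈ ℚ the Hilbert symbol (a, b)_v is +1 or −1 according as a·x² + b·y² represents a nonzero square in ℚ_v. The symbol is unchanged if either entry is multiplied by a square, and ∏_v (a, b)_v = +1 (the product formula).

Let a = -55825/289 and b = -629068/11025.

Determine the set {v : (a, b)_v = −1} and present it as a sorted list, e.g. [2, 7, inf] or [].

Mod squares: a ≡ -2233, b ≡ -187. Check v ∈ {∞, 2, 3, 5, 7, 11, 17, 29}.
v=29: a=29^1·(≡11), b=29^2·(≡7) mod 29; (11|29)=-1, (7|29)=+1; (−1)^{1·2·14}·(-1)^2·(+1)^1 = +1.
v=17: a=17^-2·(≡3), b=17^1·(≡10) mod 17; (3|17)=-1, (10|17)=-1; (−1)^{-2·1·8}·(-1)^1·(-1)^-2 = -1.
v=2: v_2(a)=0, v_2(b)=2; units ≡ 7, 5 (mod 8); ε·ε+αω+βω = 1·0+0·1+2·0 ≡ 0  ⇒  (a,b)_2 = +1.
v=∞: -2233 < 0 and -187 < 0  ⇒  (a,b)_∞ = -1.
v=3: a=3^0·(≡2), b=3^-2·(≡2) mod 3; (2|3)=-1, (2|3)=-1; (−1)^{0·-2·1}·(-1)^-2·(-1)^0 = +1.
v=7: a=7^1·(≡6), b=7^-2·(≡1) mod 7; (6|7)=-1, (1|7)=+1; (−1)^{1·-2·3}·(-1)^-2·(+1)^1 = +1.
v=11: a=11^1·(≡6), b=11^1·(≡4) mod 11; (6|11)=-1, (4|11)=+1; (−1)^{1·1·5}·(-1)^1·(+1)^1 = +1.
v=5: a=5^2·(≡3), b=5^-2·(≡2) mod 5; (3|5)=-1, (2|5)=-1; (−1)^{2·-2·2}·(-1)^-2·(-1)^2 = +1.
Ram(-2233, -187) = {17, ∞}; no ℚ_17-point on the conic.

[17, inf]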